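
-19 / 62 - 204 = -12667 / 62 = -204.31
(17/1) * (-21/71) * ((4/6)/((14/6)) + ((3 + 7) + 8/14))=-3876/71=-54.59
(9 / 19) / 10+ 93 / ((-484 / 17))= -148017 / 45980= -3.22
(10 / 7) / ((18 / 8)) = 40 / 63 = 0.63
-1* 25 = -25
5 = 5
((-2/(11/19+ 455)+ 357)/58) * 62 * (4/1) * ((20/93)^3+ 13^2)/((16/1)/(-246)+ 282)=1230260421449183/1344457747188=915.06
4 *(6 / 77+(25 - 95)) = -21536 / 77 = -279.69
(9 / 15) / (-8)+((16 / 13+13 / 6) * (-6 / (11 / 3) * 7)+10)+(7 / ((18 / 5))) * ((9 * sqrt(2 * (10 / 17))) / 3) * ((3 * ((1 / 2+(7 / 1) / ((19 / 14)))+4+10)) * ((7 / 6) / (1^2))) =-165829 / 5720+61005 * sqrt(85) / 1292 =406.33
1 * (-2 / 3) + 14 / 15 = 4 / 15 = 0.27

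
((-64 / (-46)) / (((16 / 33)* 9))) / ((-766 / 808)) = -8888 / 26427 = -0.34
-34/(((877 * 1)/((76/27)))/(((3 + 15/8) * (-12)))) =16796/2631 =6.38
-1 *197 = -197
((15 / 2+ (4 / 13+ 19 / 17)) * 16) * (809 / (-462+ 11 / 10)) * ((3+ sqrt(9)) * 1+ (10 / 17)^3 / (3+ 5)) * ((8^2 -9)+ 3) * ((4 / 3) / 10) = -58450465129280 / 5004327757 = -11679.98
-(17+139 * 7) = -990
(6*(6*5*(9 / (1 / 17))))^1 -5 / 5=27539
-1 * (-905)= 905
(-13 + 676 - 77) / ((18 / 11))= 3223 / 9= 358.11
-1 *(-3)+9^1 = 12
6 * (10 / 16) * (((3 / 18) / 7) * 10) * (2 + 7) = 225 / 28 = 8.04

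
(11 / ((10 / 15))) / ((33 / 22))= 11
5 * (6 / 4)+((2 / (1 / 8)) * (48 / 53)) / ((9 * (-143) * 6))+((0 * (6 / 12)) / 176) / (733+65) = 1022909 / 136422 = 7.50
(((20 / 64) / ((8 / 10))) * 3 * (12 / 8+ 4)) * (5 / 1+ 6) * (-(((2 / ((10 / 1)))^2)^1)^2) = -363 / 3200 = -0.11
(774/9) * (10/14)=430/7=61.43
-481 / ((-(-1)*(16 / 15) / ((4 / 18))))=-2405 / 24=-100.21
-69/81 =-0.85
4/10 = 2/5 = 0.40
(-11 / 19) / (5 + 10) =-11 / 285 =-0.04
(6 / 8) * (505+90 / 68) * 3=154935 / 136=1139.23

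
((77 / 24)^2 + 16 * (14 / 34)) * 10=826525 / 4896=168.82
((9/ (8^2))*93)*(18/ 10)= 7533/ 320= 23.54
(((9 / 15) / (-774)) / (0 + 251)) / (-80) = 1 / 25903200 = 0.00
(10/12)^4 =625/1296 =0.48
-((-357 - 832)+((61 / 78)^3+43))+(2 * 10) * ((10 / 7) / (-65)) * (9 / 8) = 3803624597 / 3321864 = 1145.03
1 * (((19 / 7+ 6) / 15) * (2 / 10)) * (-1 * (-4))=244 / 525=0.46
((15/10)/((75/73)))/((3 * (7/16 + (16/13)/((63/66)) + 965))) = 53144/105566575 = 0.00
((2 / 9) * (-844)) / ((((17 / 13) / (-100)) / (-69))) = -50471200 / 51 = -989631.37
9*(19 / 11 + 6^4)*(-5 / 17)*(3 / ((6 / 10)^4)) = -44609375 / 561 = -79517.60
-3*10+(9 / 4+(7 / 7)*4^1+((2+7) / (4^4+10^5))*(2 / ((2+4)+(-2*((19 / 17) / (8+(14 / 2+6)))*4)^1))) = -23.75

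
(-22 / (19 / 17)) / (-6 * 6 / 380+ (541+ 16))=-935 / 26453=-0.04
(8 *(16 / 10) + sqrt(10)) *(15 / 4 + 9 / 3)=27 *sqrt(10) / 4 + 432 / 5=107.75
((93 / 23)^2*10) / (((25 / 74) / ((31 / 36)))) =1102267 / 2645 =416.74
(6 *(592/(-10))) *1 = -1776/5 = -355.20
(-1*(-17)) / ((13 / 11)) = 187 / 13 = 14.38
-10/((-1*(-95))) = -2/19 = -0.11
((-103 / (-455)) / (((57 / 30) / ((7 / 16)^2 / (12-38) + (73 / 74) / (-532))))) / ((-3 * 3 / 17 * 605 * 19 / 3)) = 105713123 / 195295349593344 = 0.00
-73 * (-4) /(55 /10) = 584 /11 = 53.09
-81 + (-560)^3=-175616081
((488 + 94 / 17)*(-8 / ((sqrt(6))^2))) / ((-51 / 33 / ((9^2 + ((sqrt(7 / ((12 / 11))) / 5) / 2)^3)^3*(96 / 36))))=24170209102219415389*sqrt(231) / 1011268800000000 + 34877650357343057 / 57800000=603782818.20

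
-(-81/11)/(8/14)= 567/44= 12.89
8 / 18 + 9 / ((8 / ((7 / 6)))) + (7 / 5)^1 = 2273 / 720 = 3.16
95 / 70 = 19 / 14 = 1.36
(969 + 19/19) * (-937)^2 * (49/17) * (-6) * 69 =-17276164759980/17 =-1016244985881.18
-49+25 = -24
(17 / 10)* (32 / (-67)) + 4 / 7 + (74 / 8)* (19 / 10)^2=6219313 / 187600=33.15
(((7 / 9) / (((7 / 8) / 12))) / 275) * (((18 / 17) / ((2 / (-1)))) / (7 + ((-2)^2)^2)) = -96 / 107525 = -0.00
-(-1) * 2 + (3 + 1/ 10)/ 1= 51/ 10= 5.10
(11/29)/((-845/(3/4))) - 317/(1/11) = -341795773/98020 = -3487.00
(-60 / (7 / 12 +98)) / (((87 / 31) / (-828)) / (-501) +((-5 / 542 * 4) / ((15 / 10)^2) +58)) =-836392806720 / 79683382705381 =-0.01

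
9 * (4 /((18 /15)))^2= 100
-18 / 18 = -1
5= 5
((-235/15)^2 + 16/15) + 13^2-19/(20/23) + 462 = 154019/180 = 855.66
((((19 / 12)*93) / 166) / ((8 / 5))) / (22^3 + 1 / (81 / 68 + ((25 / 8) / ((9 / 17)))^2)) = 9352144945 / 179619370803712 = 0.00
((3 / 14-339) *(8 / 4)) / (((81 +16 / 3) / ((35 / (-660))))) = 4743 / 11396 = 0.42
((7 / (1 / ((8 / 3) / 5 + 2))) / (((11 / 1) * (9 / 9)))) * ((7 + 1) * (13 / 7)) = 3952 / 165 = 23.95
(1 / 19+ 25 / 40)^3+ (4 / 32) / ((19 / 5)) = 1208247 / 3511808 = 0.34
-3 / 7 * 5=-15 / 7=-2.14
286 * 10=2860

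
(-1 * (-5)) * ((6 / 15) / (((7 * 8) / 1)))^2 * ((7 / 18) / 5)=1 / 50400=0.00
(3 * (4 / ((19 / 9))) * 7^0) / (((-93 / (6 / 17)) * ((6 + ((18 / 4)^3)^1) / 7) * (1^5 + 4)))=-576 / 1852405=-0.00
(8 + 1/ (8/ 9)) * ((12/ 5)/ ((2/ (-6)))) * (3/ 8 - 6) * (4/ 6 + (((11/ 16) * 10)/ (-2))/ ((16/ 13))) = -3218643/ 4096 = -785.80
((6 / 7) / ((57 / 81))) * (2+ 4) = 972 / 133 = 7.31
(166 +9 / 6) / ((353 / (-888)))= -148740 / 353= -421.36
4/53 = 0.08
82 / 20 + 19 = 231 / 10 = 23.10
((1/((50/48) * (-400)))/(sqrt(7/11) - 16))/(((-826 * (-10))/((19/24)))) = 19 * sqrt(77)/232023400000+209/14501462500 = 0.00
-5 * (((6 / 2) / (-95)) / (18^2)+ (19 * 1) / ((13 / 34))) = -6627947 / 26676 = -248.46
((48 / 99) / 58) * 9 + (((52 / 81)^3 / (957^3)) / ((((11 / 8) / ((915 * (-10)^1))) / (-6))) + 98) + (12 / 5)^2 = 1477834685219535638 / 14232495473393175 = 103.84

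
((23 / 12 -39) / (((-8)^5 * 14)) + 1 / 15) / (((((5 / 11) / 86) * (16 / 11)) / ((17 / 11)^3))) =129377335449 / 4037017600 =32.05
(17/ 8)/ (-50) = -17/ 400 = -0.04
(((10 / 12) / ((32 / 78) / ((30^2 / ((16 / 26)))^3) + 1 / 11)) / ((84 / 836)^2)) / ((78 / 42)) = 6680213819296875 / 13663760925962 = 488.90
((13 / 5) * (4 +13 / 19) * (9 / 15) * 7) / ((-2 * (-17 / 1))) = 24297 / 16150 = 1.50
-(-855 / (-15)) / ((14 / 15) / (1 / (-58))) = 855 / 812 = 1.05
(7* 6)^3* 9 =666792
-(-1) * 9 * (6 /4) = 27 /2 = 13.50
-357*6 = -2142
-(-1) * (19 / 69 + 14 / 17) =1289 / 1173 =1.10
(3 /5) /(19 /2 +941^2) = 2 /2951635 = 0.00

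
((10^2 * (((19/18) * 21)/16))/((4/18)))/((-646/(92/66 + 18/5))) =-3605/748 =-4.82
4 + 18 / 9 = 6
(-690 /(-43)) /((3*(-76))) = -115 /1634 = -0.07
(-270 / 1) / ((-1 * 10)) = 27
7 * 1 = 7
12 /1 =12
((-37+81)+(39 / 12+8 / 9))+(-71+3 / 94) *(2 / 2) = -38627 / 1692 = -22.83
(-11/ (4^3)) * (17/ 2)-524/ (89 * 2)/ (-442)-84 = -215142423/ 2517632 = -85.45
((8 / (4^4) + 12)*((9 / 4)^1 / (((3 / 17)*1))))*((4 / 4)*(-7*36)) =-1237005 / 32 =-38656.41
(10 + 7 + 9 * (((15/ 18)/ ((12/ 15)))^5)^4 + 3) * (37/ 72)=667045445345099750089231988485/ 32159909742724829389686571008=20.74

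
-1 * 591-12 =-603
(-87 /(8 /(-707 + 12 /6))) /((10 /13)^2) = 2073123 /160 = 12957.02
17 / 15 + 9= 152 / 15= 10.13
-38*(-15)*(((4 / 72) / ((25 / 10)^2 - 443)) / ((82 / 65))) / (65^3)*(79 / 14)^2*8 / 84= -118579 / 186840103905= -0.00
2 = 2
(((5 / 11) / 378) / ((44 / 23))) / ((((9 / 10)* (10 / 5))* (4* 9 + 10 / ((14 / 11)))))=575 / 72213768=0.00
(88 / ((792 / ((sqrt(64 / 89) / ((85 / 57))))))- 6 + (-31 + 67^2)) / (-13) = -4452 / 13- 152 * sqrt(89) / 295035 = -342.47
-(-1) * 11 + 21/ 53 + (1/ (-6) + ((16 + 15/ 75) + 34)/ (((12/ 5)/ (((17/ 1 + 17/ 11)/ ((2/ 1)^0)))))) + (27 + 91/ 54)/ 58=729712681/ 1825956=399.63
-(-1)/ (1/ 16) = 16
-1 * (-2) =2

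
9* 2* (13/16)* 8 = 117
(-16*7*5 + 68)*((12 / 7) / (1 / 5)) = -29520 / 7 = -4217.14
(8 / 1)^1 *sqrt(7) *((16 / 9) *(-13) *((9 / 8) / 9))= -208 *sqrt(7) / 9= -61.15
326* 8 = 2608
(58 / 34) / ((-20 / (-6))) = 87 / 170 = 0.51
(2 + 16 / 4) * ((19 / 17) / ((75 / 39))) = 1482 / 425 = 3.49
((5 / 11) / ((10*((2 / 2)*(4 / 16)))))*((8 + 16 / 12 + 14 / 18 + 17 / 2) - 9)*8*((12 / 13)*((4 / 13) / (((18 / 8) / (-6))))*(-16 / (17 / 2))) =5668864 / 284427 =19.93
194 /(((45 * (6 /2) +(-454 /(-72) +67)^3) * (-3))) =-3017088 /18385141679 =-0.00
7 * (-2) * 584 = -8176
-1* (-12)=12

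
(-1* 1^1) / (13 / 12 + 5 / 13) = -156 / 229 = -0.68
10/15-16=-46/3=-15.33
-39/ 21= -13/ 7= -1.86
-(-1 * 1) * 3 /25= 3 /25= 0.12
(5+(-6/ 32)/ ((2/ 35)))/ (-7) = -55/ 224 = -0.25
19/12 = 1.58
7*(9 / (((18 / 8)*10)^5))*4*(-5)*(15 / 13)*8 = -7168 / 3553875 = -0.00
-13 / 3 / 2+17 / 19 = -1.27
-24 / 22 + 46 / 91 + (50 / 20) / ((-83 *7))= -97991 / 166166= -0.59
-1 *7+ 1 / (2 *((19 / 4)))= -131 / 19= -6.89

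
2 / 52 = 1 / 26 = 0.04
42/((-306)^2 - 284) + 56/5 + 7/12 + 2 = 689327/50010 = 13.78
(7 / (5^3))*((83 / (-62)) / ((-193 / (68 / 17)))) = 1162 / 747875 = 0.00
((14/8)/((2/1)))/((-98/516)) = -129/28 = -4.61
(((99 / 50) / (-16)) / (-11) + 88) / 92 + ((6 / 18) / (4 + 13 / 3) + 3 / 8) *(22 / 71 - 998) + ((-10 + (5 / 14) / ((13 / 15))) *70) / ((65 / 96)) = -248039714581 / 176625280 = -1404.33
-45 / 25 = -9 / 5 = -1.80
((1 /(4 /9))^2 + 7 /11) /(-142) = -1003 /24992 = -0.04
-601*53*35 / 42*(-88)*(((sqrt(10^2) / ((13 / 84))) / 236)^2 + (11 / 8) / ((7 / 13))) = 151706951535205 / 24708138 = 6139958.89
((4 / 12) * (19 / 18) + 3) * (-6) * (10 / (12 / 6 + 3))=-362 / 9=-40.22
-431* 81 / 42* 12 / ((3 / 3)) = -69822 / 7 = -9974.57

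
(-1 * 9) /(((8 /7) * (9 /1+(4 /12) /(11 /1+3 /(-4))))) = -7749 /8888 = -0.87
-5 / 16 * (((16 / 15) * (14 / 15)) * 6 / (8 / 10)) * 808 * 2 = -11312 / 3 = -3770.67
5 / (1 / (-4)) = -20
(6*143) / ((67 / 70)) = 60060 / 67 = 896.42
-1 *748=-748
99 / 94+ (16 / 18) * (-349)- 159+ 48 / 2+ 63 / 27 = -373793 / 846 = -441.84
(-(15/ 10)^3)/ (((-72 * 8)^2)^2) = -1/ 32614907904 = -0.00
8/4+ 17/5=27/5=5.40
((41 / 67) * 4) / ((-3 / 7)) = -1148 / 201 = -5.71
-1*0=0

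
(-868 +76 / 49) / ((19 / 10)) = -424560 / 931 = -456.03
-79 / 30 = -2.63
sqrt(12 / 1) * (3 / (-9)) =-2 * sqrt(3) / 3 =-1.15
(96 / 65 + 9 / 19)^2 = 5803281 / 1525225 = 3.80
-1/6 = -0.17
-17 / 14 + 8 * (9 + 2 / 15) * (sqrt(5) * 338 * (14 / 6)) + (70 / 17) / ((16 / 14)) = 128856.35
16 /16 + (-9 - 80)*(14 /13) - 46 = -1831 /13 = -140.85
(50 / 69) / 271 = 50 / 18699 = 0.00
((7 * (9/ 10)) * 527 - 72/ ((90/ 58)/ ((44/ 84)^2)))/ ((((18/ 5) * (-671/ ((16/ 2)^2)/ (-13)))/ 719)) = 2181290247344/ 2663199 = 819048.91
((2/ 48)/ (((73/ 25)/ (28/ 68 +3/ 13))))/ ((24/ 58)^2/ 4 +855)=1492775/ 139213141236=0.00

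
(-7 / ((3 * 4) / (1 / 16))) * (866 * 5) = -15155 / 96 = -157.86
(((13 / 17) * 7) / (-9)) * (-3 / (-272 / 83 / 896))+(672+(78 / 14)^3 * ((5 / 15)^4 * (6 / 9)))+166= 313651628 / 892143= 351.57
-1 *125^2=-15625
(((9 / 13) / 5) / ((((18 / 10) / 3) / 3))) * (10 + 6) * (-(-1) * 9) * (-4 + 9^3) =72276.92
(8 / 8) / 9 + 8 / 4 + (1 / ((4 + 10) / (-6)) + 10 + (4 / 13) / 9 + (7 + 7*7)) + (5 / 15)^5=1497511 / 22113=67.72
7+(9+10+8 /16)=53 /2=26.50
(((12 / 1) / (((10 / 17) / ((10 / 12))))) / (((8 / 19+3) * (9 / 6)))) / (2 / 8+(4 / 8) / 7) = 18088 / 1755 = 10.31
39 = 39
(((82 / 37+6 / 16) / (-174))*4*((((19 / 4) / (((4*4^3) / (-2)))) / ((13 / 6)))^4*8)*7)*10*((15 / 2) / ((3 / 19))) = -690274498725 / 5062437149605888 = -0.00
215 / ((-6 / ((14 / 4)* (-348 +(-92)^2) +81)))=-6124705 / 6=-1020784.17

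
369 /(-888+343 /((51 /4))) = -18819 /43916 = -0.43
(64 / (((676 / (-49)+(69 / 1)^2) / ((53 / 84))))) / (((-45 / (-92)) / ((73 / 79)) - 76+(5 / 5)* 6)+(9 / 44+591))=109631984 / 6724308913617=0.00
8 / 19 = 0.42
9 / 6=3 / 2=1.50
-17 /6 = -2.83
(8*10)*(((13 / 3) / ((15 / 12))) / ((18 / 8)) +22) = 50848 / 27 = 1883.26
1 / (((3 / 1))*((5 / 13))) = 13 / 15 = 0.87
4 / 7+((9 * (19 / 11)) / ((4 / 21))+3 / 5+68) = 232209 / 1540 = 150.79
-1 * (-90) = 90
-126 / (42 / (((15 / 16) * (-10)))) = 225 / 8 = 28.12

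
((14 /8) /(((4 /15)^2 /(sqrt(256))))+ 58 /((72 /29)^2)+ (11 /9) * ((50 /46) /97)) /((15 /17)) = 39634644203 /86741280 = 456.93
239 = 239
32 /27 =1.19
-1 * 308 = -308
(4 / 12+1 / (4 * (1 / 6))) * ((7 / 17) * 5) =385 / 102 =3.77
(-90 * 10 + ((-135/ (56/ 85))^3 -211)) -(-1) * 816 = -1511029603595/ 175616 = -8604168.21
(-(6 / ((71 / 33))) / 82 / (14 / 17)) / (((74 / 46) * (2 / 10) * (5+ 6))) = -17595 / 1507898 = -0.01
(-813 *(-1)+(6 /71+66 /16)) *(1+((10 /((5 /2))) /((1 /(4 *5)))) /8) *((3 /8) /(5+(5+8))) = 1701975 /9088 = 187.28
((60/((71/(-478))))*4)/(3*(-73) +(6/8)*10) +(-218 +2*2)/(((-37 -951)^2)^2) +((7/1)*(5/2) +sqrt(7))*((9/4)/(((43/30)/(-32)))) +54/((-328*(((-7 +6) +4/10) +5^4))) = -11438344776931281531115571/13125941351034272552064 -2160*sqrt(7)/43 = -1004.33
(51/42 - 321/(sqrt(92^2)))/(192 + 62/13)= -19045/1647352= -0.01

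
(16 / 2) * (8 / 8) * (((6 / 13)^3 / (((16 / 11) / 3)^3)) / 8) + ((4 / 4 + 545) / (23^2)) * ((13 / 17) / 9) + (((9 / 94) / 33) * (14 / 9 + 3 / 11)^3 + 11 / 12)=3188004139518846047 / 1691529138793308672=1.88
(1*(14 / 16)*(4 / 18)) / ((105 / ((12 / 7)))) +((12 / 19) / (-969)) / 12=6032 / 1933155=0.00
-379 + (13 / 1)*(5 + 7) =-223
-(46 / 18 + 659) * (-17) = 101218 / 9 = 11246.44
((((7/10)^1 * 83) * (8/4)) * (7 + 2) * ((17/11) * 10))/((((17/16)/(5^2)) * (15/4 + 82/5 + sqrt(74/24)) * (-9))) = -11238864000/5318797 + 92960000 * sqrt(111)/5318797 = -1928.91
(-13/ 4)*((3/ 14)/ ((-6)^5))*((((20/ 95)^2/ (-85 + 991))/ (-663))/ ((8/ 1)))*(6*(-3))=1/ 67255235712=0.00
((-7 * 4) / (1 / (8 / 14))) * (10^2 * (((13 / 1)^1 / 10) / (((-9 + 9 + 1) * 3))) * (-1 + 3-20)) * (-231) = -2882880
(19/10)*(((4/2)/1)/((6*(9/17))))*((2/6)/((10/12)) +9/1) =15181/1350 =11.25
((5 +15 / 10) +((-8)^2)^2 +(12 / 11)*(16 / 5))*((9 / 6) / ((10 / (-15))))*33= -304869.82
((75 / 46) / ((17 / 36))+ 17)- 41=-8034 / 391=-20.55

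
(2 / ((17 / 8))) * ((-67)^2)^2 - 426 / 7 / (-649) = 1464744690490 / 77231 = 18965761.03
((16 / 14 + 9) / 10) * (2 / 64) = 71 / 2240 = 0.03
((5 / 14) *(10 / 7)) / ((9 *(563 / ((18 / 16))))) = 25 / 220696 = 0.00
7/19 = 0.37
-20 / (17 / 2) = -40 / 17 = -2.35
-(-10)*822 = 8220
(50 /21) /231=50 /4851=0.01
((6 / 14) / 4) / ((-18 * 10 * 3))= -1 / 5040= -0.00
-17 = -17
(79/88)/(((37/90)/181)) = 643455/1628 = 395.24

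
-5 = -5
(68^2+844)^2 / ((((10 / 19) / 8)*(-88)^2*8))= 35505091 / 4840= 7335.76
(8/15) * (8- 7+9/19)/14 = 16/285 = 0.06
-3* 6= -18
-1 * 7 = -7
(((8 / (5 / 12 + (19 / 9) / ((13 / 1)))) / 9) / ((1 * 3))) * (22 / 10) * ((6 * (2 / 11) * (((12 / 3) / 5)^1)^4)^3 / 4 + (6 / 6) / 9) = 162315290876128 / 1080758056640625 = 0.15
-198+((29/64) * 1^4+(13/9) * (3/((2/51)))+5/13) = -72103/832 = -86.66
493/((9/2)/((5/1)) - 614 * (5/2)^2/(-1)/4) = 19720/38411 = 0.51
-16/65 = -0.25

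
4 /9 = 0.44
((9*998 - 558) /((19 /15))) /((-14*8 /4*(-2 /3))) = 47385 /133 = 356.28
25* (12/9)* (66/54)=40.74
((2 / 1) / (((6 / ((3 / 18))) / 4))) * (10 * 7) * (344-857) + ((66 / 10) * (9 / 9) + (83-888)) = -43892 / 5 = -8778.40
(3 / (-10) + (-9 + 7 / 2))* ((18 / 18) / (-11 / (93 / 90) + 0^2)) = 899 / 1650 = 0.54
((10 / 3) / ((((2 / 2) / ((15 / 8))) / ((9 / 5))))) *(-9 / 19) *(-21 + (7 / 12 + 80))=-96525 / 304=-317.52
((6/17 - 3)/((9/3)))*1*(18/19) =-270/323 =-0.84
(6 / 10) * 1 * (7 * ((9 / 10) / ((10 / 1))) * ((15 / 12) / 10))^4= 47258883 / 2048000000000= 0.00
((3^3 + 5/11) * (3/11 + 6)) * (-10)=-208380/121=-1722.15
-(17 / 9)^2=-289 / 81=-3.57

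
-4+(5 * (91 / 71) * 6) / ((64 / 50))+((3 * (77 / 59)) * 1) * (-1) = 1482863 / 67024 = 22.12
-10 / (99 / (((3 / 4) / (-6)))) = 5 / 396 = 0.01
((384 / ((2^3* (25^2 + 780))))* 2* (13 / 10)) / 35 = 0.00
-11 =-11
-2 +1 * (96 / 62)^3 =51010 / 29791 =1.71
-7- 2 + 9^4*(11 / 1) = 72162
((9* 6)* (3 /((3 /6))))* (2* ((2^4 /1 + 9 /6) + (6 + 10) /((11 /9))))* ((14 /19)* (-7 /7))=-3052728 /209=-14606.35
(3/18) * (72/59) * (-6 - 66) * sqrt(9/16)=-648/59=-10.98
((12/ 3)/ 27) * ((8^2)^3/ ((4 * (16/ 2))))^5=147573952589676412928/ 27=5465701947765793071.41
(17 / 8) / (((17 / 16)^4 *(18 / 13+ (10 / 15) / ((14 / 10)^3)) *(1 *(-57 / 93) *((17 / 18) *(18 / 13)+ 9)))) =-5520313344 / 34041877307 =-0.16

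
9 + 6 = 15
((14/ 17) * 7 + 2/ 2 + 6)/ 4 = 217/ 68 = 3.19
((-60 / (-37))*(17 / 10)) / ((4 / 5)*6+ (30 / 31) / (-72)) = 0.58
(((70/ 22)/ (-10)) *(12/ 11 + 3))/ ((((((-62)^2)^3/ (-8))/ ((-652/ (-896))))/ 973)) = 7136955/ 54982628045312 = 0.00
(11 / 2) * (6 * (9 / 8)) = 297 / 8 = 37.12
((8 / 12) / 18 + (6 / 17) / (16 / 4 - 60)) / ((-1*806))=-395 / 10358712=-0.00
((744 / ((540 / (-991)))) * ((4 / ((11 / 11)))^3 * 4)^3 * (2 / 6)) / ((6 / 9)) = -515412852736 / 45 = -11453618949.69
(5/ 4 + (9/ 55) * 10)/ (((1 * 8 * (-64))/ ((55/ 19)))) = -0.02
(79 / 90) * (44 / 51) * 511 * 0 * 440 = 0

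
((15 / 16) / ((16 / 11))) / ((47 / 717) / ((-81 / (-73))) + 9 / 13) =124575165 / 145227776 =0.86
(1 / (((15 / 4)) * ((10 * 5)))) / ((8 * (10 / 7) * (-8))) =-7 / 120000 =-0.00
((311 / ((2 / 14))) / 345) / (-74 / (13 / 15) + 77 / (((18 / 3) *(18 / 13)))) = -0.08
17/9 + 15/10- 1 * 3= 7/18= 0.39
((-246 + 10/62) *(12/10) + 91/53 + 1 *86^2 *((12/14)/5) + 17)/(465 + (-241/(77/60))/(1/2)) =627239162/56560275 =11.09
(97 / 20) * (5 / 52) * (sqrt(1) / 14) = 97 / 2912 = 0.03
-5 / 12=-0.42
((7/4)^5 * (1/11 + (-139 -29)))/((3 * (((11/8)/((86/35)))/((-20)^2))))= -656645.39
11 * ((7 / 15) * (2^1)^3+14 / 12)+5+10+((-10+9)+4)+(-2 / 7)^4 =1726479 / 24010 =71.91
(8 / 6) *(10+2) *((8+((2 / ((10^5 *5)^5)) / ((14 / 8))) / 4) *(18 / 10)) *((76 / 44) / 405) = 5541666666666666666666666666673 / 5639648437500000000000000000000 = 0.98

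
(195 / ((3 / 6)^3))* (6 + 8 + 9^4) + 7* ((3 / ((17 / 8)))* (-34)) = 10256664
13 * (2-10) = -104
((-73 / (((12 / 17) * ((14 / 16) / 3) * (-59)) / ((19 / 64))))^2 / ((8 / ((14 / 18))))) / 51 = 32704073 / 5389590528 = 0.01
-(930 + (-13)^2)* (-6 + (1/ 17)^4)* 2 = 1101472750/ 83521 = 13187.97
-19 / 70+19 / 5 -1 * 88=-5913 / 70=-84.47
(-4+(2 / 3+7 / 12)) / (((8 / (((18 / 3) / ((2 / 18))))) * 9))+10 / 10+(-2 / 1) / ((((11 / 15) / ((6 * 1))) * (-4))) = 533 / 176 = 3.03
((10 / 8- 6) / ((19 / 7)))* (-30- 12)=147 / 2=73.50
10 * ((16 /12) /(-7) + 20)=4160 /21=198.10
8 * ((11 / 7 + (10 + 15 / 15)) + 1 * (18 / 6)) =872 / 7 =124.57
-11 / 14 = -0.79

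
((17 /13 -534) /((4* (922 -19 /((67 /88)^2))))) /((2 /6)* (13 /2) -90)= 31086325 /18231524948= 0.00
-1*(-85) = 85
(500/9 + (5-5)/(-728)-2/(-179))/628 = 44759/505854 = 0.09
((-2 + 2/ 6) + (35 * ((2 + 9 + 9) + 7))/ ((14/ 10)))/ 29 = 2020/ 87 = 23.22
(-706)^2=498436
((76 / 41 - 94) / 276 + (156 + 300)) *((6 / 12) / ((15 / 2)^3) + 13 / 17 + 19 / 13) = 2141656056028 / 2110080375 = 1014.96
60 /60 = 1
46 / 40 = 23 / 20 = 1.15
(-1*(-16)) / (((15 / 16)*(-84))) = -64 / 315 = -0.20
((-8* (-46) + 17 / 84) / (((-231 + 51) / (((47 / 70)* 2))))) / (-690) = 1453663 / 365148000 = 0.00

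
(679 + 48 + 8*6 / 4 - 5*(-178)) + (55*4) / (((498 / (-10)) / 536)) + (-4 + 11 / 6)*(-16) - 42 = -746.20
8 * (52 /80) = 26 /5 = 5.20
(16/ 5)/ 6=0.53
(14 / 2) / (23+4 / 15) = 105 / 349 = 0.30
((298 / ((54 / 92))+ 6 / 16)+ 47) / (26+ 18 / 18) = 119897 / 5832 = 20.56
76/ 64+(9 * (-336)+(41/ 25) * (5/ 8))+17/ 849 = -205238447/ 67920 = -3021.77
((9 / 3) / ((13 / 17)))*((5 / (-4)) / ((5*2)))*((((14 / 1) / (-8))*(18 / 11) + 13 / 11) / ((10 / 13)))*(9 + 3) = 5661 / 440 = 12.87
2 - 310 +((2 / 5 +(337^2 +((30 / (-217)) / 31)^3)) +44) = 172458615674724241 / 1522068812915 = 113305.40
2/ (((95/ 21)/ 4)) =168/ 95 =1.77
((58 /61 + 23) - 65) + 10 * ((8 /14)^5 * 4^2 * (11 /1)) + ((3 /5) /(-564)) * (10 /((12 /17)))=76519527877 /1156456056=66.17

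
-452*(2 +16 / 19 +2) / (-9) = 41584 / 171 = 243.18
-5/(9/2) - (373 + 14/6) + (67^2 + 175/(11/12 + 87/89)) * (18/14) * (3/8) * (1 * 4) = 308029255/36414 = 8459.09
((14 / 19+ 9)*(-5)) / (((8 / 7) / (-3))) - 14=17297 / 152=113.80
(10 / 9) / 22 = 5 / 99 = 0.05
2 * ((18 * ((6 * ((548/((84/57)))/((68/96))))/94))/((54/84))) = 1499328/799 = 1876.51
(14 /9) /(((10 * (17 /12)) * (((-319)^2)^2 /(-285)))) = -532 /176040119057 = -0.00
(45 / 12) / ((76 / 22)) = 165 / 152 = 1.09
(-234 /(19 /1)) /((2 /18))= -2106 /19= -110.84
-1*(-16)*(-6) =-96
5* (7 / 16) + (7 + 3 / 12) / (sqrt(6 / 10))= 35 / 16 + 29* sqrt(15) / 12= 11.55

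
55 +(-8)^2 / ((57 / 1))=3199 / 57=56.12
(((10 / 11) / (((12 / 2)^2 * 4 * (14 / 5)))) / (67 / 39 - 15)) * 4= -0.00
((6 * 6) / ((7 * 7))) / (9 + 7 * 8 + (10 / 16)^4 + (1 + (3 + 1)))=147456 / 14079905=0.01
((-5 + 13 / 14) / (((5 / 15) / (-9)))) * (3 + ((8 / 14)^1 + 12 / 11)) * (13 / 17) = 7182513 / 18326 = 391.93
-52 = -52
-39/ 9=-13/ 3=-4.33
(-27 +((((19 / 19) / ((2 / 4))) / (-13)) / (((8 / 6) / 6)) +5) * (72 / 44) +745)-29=99535 / 143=696.05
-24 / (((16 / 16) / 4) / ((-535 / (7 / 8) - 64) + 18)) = 441792 / 7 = 63113.14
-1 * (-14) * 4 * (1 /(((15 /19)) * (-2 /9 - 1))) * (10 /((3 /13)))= -27664 /11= -2514.91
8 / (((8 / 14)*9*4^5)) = 7 / 4608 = 0.00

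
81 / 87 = 27 / 29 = 0.93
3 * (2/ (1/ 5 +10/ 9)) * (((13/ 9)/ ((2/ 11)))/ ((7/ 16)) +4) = 41880/ 413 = 101.40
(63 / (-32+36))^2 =3969 / 16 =248.06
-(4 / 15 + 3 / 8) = -77 / 120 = -0.64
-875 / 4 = -218.75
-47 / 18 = -2.61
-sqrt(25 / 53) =-5* sqrt(53) / 53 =-0.69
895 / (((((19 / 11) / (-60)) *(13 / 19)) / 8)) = -4725600 / 13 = -363507.69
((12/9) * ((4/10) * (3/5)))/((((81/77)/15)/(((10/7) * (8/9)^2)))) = 11264/2187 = 5.15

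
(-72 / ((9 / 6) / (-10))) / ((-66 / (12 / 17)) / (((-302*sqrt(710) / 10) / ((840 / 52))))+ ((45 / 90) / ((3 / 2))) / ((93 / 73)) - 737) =-120498558715327104 / 184948610997644471 - 57605087475936*sqrt(710) / 924743054988222355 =-0.65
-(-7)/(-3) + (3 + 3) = 11/3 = 3.67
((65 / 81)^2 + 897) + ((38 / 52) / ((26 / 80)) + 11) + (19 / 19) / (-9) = 1009882576 / 1108809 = 910.78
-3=-3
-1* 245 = -245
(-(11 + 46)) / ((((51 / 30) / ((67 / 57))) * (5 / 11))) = -1474 / 17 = -86.71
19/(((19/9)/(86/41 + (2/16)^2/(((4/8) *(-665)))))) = 16470351/872480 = 18.88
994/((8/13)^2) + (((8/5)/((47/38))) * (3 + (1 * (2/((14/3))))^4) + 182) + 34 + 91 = 53005693747/18055520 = 2935.71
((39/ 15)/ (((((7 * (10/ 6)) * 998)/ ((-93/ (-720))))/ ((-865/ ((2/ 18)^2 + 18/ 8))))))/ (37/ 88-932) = 62119629/ 5247412256275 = 0.00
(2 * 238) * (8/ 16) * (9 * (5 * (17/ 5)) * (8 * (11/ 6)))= 534072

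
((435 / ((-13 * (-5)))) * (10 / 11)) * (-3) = -2610 / 143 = -18.25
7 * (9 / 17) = 3.71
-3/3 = -1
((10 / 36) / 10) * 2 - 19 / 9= -37 / 18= -2.06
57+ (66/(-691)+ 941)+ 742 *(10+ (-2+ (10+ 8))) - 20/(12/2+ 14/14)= 98128448/4837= 20287.05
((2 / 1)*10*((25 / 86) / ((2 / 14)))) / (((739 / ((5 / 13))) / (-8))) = -70000 / 413101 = -0.17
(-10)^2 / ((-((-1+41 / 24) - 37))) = 2400 / 871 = 2.76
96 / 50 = 48 / 25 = 1.92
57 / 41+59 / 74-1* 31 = -87417 / 3034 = -28.81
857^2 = 734449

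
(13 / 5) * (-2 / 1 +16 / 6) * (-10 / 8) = -13 / 6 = -2.17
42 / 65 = 0.65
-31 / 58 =-0.53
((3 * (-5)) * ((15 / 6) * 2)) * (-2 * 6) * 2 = 1800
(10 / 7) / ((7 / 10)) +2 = 198 / 49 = 4.04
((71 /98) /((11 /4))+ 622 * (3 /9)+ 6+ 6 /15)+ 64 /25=8754308 /40425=216.56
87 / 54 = 29 / 18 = 1.61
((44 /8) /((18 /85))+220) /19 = 8855 /684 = 12.95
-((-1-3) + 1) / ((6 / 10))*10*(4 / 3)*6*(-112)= -44800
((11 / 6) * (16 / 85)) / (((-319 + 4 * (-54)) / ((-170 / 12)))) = 44 / 4815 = 0.01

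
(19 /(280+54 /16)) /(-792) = -19 /224433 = -0.00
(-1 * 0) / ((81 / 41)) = 0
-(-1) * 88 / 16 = 11 / 2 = 5.50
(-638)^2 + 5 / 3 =1221137 / 3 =407045.67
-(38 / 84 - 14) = 13.55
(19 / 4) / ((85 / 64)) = 304 / 85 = 3.58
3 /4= 0.75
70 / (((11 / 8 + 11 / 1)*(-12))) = -140 / 297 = -0.47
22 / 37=0.59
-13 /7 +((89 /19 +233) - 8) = 30301 /133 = 227.83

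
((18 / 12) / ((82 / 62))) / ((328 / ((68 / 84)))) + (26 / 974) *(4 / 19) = 14666475 / 1742080816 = 0.01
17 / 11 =1.55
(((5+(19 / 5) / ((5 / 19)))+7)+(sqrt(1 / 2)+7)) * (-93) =-77748 / 25 - 93 * sqrt(2) / 2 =-3175.68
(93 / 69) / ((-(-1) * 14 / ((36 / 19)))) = 558 / 3059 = 0.18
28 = 28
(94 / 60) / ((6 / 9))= 2.35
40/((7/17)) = 680/7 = 97.14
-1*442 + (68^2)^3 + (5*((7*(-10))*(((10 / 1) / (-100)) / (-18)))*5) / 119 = 30253449547667 / 306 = 98867482181.92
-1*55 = -55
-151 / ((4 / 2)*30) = -151 / 60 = -2.52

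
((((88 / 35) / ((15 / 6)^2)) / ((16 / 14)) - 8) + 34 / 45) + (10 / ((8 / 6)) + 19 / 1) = 44117 / 2250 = 19.61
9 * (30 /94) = 135 /47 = 2.87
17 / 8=2.12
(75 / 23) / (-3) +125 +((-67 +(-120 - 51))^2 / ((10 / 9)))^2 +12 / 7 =10460651960694 / 4025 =2598919741.79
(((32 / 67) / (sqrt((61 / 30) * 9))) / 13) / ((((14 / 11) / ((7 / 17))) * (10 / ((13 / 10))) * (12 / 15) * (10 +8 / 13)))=143 * sqrt(1830) / 143821530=0.00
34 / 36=17 / 18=0.94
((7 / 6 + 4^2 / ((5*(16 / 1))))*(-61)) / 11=-2501 / 330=-7.58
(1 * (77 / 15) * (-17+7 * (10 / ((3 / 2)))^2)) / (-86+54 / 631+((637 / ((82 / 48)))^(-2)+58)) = -3339895390255424 / 61751923123575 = -54.09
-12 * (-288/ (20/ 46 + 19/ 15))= 1192320/ 587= 2031.21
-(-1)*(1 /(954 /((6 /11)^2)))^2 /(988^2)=1 /10036363392484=0.00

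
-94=-94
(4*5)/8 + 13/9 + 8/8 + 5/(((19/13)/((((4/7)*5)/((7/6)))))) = 223259/16758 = 13.32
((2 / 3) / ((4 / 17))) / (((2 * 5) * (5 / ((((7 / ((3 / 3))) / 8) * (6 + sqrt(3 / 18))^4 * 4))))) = 25823 * sqrt(6) / 900 + 5706407 / 21600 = 334.47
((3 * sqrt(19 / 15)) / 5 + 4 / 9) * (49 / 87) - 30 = -23294 / 783 + 49 * sqrt(285) / 2175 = -29.37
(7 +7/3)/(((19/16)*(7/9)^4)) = 21.48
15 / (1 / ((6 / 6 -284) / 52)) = -4245 / 52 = -81.63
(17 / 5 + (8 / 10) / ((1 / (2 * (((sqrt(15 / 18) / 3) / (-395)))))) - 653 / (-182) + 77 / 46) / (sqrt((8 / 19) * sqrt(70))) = sqrt(19) * 2^(1 / 4) * 35^(3 / 4) * (161123265 - 4186 * sqrt(30)) / 2604215250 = 4.61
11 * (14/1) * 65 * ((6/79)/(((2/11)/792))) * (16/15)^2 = 1488334848/395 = 3767936.32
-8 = -8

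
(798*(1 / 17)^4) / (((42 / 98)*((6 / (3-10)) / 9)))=-19551 / 83521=-0.23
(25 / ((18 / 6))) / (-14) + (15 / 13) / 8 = -985 / 2184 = -0.45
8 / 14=0.57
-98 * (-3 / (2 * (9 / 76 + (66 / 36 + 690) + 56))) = 33516 / 170533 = 0.20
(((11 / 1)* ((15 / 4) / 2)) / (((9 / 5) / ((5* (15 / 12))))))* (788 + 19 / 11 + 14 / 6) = 8168125 / 144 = 56723.09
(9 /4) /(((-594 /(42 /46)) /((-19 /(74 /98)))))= 6517 /74888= 0.09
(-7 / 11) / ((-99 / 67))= 0.43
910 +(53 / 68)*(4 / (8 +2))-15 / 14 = 540998 / 595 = 909.24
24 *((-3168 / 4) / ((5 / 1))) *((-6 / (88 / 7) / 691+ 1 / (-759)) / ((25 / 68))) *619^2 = 15806807413056 / 1986625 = 7956613.56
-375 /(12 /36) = -1125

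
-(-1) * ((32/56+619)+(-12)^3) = -7759/7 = -1108.43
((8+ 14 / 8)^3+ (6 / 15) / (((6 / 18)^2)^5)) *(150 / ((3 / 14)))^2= 48111060375 / 4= 12027765093.75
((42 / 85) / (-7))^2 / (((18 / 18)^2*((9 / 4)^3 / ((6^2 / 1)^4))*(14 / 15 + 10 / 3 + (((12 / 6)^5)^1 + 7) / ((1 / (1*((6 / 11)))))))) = 28.77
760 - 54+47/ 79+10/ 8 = 223679/ 316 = 707.84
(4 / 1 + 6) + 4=14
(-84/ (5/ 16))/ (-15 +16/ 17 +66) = -22848/ 4415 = -5.18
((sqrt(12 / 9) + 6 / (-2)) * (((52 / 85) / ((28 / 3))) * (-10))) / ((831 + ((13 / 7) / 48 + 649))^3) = 1268047872 / 2090672272929216869 -281788416 * sqrt(3) / 2090672272929216869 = 0.00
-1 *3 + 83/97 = -208/97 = -2.14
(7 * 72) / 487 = 504 / 487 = 1.03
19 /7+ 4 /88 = 425 /154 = 2.76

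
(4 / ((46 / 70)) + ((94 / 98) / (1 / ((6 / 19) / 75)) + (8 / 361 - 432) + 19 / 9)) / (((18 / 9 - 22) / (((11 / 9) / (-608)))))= -426719417003 / 10018200528000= -0.04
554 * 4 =2216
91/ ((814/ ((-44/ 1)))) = -182/ 37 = -4.92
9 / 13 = 0.69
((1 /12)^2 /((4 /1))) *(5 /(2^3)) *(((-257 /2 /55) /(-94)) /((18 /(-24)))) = -0.00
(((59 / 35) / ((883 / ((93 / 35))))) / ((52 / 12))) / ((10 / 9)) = 148149 / 140617750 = 0.00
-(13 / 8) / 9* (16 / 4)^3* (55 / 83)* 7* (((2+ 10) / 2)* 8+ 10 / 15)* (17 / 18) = -49689640 / 20169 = -2463.66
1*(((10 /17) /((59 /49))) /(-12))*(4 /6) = -245 /9027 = -0.03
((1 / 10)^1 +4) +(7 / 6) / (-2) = 211 / 60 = 3.52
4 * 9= 36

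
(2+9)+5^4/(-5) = -114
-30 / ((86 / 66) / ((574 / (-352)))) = 12915 / 344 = 37.54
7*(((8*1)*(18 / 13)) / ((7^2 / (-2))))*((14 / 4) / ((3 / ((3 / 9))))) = -16 / 13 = -1.23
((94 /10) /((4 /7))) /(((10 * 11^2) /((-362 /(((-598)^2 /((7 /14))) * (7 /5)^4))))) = -212675 /118733110496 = -0.00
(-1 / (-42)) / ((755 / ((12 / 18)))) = 1 / 47565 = 0.00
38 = 38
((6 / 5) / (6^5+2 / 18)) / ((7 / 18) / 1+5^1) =0.00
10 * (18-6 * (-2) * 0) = 180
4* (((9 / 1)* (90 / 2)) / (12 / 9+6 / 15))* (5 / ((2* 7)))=30375 / 91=333.79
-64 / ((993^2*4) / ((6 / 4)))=-8 / 328683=-0.00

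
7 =7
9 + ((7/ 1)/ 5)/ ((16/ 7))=769/ 80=9.61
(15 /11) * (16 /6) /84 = 10 /231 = 0.04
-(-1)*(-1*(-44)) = 44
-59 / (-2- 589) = 59 / 591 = 0.10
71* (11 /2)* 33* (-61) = -1572153 /2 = -786076.50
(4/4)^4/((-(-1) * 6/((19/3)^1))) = 19/18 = 1.06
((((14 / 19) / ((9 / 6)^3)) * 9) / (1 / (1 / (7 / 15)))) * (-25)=-2000 / 19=-105.26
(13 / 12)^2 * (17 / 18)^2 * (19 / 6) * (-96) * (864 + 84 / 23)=-1543229077 / 5589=-276119.00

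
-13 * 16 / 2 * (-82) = 8528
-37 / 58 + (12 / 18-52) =-9043 / 174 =-51.97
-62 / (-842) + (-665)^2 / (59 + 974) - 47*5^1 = 193.17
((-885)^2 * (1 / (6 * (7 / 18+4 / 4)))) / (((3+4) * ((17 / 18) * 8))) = 845883 / 476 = 1777.07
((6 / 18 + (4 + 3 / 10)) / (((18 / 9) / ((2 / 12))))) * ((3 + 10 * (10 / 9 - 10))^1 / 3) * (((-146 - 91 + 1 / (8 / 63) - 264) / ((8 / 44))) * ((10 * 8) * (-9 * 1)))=-1554220855 / 72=-21586400.76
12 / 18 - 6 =-16 / 3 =-5.33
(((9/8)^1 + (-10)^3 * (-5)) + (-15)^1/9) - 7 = 119819/24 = 4992.46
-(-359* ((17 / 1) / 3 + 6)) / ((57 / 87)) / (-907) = -364385 / 51699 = -7.05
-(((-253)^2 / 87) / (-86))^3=262254607552729 / 418844784168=626.14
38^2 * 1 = 1444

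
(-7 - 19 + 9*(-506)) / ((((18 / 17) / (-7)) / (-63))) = -1907570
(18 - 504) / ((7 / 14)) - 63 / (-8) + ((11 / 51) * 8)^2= -19999561 / 20808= -961.15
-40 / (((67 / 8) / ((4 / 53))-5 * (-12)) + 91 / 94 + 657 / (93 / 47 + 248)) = -706819840 / 3084651173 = -0.23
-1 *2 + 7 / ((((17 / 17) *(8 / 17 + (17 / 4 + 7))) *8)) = -3069 / 1594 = -1.93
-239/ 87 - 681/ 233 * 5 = -351922/ 20271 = -17.36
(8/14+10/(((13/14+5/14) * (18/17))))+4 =6757/567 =11.92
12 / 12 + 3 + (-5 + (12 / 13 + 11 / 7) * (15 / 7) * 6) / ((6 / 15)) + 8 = 101513 / 1274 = 79.68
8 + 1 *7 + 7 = 22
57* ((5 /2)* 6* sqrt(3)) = 855* sqrt(3) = 1480.90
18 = 18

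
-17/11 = -1.55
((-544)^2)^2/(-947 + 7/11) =-481679638528/5205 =-92541717.30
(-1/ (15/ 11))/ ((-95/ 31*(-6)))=-341/ 8550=-0.04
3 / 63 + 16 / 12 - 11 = -202 / 21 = -9.62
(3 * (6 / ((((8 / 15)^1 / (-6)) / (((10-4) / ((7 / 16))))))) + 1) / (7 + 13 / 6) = -116598 / 385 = -302.85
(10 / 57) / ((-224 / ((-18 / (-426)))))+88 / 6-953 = -425312735 / 453264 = -938.33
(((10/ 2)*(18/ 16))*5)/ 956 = 225/ 7648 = 0.03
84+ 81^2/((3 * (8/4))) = 2355/2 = 1177.50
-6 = -6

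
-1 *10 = -10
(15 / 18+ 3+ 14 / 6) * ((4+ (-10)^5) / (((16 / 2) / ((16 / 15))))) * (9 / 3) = -1233284 / 5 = -246656.80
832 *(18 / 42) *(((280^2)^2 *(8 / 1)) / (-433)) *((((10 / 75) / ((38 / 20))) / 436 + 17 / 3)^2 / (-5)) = 482990791430504448000 / 1857154753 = 260070298746.13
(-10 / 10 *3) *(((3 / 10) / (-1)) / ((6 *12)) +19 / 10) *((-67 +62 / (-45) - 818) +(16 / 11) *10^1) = 4958.55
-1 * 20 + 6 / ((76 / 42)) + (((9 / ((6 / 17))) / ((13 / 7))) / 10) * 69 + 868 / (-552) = 26070893 / 340860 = 76.49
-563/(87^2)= -563/7569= -0.07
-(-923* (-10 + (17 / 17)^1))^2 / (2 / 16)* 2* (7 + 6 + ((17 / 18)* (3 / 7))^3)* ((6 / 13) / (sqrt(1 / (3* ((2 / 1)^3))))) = -4567656915432* sqrt(6) / 343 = -32619325839.37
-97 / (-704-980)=97 / 1684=0.06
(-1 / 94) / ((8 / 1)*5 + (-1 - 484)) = 1 / 41830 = 0.00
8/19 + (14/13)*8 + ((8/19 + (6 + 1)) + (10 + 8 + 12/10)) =44037/1235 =35.66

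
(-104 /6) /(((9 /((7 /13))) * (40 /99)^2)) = -2541 /400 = -6.35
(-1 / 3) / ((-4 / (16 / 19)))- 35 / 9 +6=373 / 171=2.18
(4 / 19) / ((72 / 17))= 17 / 342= 0.05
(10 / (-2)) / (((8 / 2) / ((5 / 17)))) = -25 / 68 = -0.37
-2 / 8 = -1 / 4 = -0.25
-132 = -132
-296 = -296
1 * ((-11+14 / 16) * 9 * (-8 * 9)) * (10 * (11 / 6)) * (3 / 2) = 360855 / 2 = 180427.50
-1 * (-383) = 383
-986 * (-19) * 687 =12870258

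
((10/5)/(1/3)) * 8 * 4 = 192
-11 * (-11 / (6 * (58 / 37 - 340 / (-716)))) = 801383 / 81162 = 9.87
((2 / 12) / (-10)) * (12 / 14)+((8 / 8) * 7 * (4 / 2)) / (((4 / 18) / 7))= 30869 / 70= 440.99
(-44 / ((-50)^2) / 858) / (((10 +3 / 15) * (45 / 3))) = -1 / 7458750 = -0.00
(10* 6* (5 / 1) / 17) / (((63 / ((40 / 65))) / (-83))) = -66400 / 4641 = -14.31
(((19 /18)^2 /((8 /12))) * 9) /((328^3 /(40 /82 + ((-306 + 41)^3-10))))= -275441200415 /34722951168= -7.93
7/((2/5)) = 35/2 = 17.50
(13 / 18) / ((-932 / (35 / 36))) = -455 / 603936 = -0.00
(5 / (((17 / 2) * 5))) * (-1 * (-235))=470 / 17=27.65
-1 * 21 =-21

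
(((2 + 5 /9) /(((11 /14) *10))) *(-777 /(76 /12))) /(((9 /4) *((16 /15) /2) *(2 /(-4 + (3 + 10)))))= -125097 /836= -149.64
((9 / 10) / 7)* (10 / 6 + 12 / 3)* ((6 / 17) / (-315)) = -0.00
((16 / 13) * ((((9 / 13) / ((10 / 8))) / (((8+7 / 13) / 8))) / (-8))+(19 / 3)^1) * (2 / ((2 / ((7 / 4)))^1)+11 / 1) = 767023 / 9620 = 79.73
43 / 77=0.56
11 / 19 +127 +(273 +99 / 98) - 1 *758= -663637 / 1862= -356.41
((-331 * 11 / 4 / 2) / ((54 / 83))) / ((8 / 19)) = -5741857 / 3456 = -1661.42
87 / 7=12.43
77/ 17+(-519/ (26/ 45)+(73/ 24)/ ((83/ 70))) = -196161779/ 220116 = -891.17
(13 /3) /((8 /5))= 2.71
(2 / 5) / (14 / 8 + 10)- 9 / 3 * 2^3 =-5632 / 235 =-23.97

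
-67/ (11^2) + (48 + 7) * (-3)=-20032/ 121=-165.55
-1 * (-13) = 13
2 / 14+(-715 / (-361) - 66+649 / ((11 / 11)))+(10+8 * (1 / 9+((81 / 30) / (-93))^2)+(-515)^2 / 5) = 29309483678966 / 546400575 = 53641.02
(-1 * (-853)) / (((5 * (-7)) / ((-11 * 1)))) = 9383 / 35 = 268.09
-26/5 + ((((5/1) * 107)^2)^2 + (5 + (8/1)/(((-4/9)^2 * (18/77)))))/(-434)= -1638495061201/8680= -188766712.12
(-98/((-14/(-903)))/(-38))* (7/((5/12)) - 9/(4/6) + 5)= 524643/380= 1380.64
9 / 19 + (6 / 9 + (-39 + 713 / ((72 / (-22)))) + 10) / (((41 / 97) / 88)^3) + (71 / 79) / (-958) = -1981664723851962047635 / 891949529862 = -2221722931.07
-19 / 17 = -1.12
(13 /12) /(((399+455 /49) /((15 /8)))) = 455 /91456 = 0.00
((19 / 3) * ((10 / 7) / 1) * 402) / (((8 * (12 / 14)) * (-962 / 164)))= -260965 / 2886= -90.42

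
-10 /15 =-2 /3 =-0.67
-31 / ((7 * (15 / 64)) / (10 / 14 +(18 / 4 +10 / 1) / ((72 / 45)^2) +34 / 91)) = -2438057 / 19110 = -127.58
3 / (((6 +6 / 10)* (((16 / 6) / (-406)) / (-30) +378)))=45675 / 37983352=0.00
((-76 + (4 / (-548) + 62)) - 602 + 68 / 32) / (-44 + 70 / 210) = 2018445 / 143576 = 14.06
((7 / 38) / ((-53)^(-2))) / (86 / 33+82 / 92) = 14924217 / 100871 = 147.95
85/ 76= 1.12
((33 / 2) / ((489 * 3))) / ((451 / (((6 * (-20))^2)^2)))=34560000 / 6683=5171.33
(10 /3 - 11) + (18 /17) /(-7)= -2791 /357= -7.82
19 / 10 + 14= 159 / 10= 15.90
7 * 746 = 5222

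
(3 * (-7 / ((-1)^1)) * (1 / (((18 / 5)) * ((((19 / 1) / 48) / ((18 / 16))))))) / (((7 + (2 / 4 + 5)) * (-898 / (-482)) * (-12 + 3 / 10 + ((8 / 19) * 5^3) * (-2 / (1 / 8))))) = -60732 / 72838127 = -0.00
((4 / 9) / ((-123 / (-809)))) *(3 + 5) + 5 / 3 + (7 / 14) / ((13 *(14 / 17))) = 10113631 / 402948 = 25.10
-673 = -673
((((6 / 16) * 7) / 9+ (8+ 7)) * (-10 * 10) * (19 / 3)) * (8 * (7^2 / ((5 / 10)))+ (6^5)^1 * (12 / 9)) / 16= -121504525 / 18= -6750251.39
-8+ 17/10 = -63/10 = -6.30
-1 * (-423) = 423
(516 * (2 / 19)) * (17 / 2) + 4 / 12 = 26335 / 57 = 462.02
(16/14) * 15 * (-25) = -3000/7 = -428.57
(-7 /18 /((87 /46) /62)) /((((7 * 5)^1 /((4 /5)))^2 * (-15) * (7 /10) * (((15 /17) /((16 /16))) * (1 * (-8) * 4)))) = -24242 /1079071875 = -0.00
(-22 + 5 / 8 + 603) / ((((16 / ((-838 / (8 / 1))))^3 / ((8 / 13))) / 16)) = -342274954527 / 212992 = -1606985.03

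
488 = 488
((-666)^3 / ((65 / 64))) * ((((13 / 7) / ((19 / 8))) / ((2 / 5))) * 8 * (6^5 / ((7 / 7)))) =-4704450375057408 / 133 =-35371807331258.71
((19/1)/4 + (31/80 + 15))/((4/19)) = 30609/320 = 95.65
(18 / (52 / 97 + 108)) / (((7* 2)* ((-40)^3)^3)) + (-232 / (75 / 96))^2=1703647527555196518399127 / 19318964224000000000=88185.24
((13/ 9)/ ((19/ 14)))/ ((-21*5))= -26/ 2565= -0.01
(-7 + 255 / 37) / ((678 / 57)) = -38 / 4181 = -0.01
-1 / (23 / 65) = -65 / 23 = -2.83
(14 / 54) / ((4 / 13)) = 91 / 108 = 0.84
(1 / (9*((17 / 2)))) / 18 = 1 / 1377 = 0.00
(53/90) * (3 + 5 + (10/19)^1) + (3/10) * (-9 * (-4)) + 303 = 30288/95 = 318.82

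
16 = 16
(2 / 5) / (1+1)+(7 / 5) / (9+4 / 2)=18 / 55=0.33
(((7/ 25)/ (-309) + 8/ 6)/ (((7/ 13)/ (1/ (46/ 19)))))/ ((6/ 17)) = 14406769/ 4974900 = 2.90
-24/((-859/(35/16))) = 105/1718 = 0.06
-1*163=-163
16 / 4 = 4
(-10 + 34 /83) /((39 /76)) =-60496 /3237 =-18.69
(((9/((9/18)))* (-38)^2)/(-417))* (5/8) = -38.96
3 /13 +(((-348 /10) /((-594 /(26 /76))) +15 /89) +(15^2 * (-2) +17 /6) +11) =-4741621453 /10881585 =-435.75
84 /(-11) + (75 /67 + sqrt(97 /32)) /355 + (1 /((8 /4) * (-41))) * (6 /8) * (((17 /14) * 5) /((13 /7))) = -3419622729 /446244656 + sqrt(194) /2840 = -7.66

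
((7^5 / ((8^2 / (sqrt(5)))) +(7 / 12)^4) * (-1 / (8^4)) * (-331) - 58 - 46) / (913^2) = -8832409493 / 70798896267264 +5563117 * sqrt(5) / 218515111936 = -0.00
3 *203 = 609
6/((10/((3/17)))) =0.11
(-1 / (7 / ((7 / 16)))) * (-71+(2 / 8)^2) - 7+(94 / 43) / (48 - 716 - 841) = -42654823 / 16611072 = -2.57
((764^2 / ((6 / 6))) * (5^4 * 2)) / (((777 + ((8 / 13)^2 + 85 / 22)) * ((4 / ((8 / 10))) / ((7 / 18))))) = 1898909012000 / 26141931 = 72638.44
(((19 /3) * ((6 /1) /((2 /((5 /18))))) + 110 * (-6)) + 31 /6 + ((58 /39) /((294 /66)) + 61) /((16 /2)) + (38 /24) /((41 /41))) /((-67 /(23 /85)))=10081199 /3898440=2.59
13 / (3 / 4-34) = -52 / 133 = -0.39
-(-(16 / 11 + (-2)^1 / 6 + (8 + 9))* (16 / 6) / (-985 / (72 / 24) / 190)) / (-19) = 9568 / 6501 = 1.47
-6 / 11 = -0.55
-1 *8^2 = -64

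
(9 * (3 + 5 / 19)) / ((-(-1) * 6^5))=31 / 8208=0.00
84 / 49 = 12 / 7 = 1.71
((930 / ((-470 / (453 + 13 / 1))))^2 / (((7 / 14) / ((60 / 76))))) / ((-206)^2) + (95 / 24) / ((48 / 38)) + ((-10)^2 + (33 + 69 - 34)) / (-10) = 23043341197699 / 1282378576320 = 17.97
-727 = -727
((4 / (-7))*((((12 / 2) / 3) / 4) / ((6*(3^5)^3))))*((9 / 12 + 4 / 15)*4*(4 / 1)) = -244 / 4519905705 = -0.00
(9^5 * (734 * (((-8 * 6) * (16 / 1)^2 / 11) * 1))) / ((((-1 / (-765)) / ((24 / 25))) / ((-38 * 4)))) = 297259724035325952 / 55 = 5404722255187744.58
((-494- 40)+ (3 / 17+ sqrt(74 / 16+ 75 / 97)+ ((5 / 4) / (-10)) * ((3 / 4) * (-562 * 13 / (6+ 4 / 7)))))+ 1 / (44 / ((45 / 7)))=-413740323 / 963424+ sqrt(812666) / 388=-427.12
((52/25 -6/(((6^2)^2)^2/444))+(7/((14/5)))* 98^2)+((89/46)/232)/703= 6566416520114081/273463063200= 24012.08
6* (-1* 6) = -36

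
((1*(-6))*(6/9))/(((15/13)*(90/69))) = -598/225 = -2.66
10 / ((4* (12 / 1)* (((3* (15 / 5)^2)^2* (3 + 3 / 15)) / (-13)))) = -325 / 279936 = -0.00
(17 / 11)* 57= 969 / 11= 88.09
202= 202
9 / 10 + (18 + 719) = 7379 / 10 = 737.90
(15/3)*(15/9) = 25/3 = 8.33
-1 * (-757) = 757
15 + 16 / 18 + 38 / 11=19.34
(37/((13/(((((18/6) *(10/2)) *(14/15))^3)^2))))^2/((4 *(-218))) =-9701745755222528/18421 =-526667702905.52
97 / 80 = 1.21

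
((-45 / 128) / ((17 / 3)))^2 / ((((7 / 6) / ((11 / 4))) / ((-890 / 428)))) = -267634125 / 14185988096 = -0.02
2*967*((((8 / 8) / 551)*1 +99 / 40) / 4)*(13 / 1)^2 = 8921098147 / 44080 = 202384.26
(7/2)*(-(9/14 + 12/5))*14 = -1491/10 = -149.10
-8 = -8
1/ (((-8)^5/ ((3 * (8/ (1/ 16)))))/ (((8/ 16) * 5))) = -15/ 512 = -0.03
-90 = -90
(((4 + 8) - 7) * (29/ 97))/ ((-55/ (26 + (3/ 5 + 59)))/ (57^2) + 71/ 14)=1411430580/ 4788247957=0.29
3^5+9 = 252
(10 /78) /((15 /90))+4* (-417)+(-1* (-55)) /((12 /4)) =-64307 /39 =-1648.90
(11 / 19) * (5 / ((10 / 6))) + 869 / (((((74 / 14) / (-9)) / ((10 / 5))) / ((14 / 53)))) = -29060691 / 37259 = -779.96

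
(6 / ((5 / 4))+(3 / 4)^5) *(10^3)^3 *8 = 40298437500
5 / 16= 0.31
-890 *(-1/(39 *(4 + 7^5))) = 890/655629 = 0.00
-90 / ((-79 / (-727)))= -65430 / 79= -828.23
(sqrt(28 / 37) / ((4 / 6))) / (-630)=-sqrt(259) / 7770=-0.00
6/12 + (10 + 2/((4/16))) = 37/2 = 18.50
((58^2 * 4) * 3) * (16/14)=322944/7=46134.86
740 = 740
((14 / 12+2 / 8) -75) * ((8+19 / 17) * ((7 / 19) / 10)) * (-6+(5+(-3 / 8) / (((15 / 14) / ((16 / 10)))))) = 2490943 / 64600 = 38.56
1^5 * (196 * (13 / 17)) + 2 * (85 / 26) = 34569 / 221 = 156.42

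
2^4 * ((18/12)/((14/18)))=216/7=30.86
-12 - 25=-37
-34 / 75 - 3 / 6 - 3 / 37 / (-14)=-18406 / 19425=-0.95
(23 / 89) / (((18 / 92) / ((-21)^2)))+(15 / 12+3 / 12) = 103951 / 178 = 583.99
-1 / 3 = -0.33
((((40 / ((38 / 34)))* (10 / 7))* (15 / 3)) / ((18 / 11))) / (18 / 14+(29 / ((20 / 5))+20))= 44000 / 8037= 5.47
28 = 28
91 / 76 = 1.20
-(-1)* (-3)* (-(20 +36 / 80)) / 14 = 1227 / 280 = 4.38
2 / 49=0.04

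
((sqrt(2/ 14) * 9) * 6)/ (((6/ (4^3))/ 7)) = 576 * sqrt(7) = 1523.95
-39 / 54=-13 / 18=-0.72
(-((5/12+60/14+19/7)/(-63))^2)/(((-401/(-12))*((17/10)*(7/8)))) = -158420/568190133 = -0.00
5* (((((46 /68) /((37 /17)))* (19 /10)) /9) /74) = 437 /98568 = 0.00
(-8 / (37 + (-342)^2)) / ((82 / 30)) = -120 / 4797041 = -0.00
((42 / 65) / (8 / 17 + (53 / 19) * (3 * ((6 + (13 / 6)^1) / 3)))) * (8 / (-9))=-72352 / 2928965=-0.02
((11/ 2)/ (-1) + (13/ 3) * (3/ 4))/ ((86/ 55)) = -495/ 344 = -1.44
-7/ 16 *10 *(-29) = 1015/ 8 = 126.88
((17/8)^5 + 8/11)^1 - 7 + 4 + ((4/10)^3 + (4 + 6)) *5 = 91.38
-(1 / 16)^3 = -1 / 4096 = -0.00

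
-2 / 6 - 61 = -184 / 3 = -61.33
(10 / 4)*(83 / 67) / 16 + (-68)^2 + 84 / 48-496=8854599 / 2144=4129.94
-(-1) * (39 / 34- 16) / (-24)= 505 / 816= 0.62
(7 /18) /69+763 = 947653 /1242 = 763.01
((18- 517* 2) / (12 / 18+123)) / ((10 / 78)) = -118872 / 1855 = -64.08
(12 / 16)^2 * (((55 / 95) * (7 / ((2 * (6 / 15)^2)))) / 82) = 17325 / 199424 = 0.09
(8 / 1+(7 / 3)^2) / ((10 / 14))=18.82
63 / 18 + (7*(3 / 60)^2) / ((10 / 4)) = 3507 / 1000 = 3.51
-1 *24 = -24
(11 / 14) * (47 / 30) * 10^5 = 2585000 / 21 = 123095.24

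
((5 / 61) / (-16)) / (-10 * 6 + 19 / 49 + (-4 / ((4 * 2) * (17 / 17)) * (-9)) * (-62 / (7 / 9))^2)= -245 / 1364659792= -0.00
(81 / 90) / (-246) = -3 / 820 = -0.00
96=96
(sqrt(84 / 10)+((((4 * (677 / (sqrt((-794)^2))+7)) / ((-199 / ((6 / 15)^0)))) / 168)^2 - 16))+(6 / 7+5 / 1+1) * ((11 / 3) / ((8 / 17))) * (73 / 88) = sqrt(210) / 5+1247271238937749 / 44039840607504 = 31.22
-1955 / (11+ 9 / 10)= -1150 / 7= -164.29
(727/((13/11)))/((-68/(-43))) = 388.99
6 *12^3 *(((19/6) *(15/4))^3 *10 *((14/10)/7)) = 69447375/2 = 34723687.50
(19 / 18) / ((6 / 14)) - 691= -37181 / 54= -688.54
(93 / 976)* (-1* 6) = -279 / 488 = -0.57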